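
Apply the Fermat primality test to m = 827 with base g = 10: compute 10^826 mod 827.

10^1 ≡ 10 (mod 827)
10^2 ≡ 10^2 = 100 ≡ 100 (mod 827)
10^4 ≡ 100^2 = 10000 ≡ 76 (mod 827)
10^8 ≡ 76^2 = 5776 ≡ 814 (mod 827)
10^16 ≡ 814^2 = 662596 ≡ 169 (mod 827)
10^32 ≡ 169^2 = 28561 ≡ 443 (mod 827)
10^64 ≡ 443^2 = 196249 ≡ 250 (mod 827)
10^128 ≡ 250^2 = 62500 ≡ 475 (mod 827)
10^256 ≡ 475^2 = 225625 ≡ 681 (mod 827)
10^512 ≡ 681^2 = 463761 ≡ 641 (mod 827)
826 = 512 + 256 + 32 + 16 + 8 + 2 in binary powers of 2.
So 10^826 ≡ 641 · 681 · 443 · 169 · 814 · 100 ≡ 1 (mod 827).
Since the result is 1, base 10 gives no evidence that 827 is composite.

1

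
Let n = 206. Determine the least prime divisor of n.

2

206 is even: 2 divides it.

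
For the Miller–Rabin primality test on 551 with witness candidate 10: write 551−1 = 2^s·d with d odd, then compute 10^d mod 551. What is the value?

98

551 − 1 = 550 = 2^1 · 275, so d = 275.
10^1 ≡ 10 (mod 551)
10^2 ≡ 10^2 = 100 ≡ 100 (mod 551)
10^4 ≡ 100^2 = 10000 ≡ 82 (mod 551)
10^8 ≡ 82^2 = 6724 ≡ 112 (mod 551)
10^16 ≡ 112^2 = 12544 ≡ 422 (mod 551)
10^32 ≡ 422^2 = 178084 ≡ 111 (mod 551)
10^64 ≡ 111^2 = 12321 ≡ 199 (mod 551)
10^128 ≡ 199^2 = 39601 ≡ 480 (mod 551)
10^256 ≡ 480^2 = 230400 ≡ 82 (mod 551)
275 = 256 + 16 + 2 + 1 in binary powers of 2.
So 10^275 ≡ 82 · 422 · 100 · 10 ≡ 98 (mod 551).
Squaring chain: 98; never reaches −1, so base 10 is a Miller–Rabin witness that 551 is composite.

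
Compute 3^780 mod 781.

3^1 ≡ 3 (mod 781)
3^2 ≡ 3^2 = 9 ≡ 9 (mod 781)
3^4 ≡ 9^2 = 81 ≡ 81 (mod 781)
3^8 ≡ 81^2 = 6561 ≡ 313 (mod 781)
3^16 ≡ 313^2 = 97969 ≡ 344 (mod 781)
3^32 ≡ 344^2 = 118336 ≡ 405 (mod 781)
3^64 ≡ 405^2 = 164025 ≡ 15 (mod 781)
3^128 ≡ 15^2 = 225 ≡ 225 (mod 781)
3^256 ≡ 225^2 = 50625 ≡ 641 (mod 781)
3^512 ≡ 641^2 = 410881 ≡ 75 (mod 781)
780 = 512 + 256 + 8 + 4 in binary powers of 2.
So 3^780 ≡ 75 · 641 · 313 · 81 ≡ 474 (mod 781).
Since 474 ≠ 1, base 3 is a Fermat witness: 781 is composite.

474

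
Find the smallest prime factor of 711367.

711367 is odd.
Digit sum 25, not divisible by 3.
Ends in 7: not divisible by 5.
7: 711367 = 7·101623 + 6
11: 711367 = 11·64669 + 8
13: 711367 = 13·54720 + 7
17: 711367 = 17·41845 + 2
19: 711367 = 19·37440 + 7
23: 711367 = 23·30929

23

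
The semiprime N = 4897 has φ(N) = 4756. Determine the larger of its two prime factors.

83

φ(n) = (p−1)(q−1) = n − (p+q) + 1, so p + q = 4897 − 4756 + 1 = 142.
p and q are the roots of t² − 142t + 4897 = 0.
Discriminant: 142² − 4·4897 = 20164 − 19588 = 576; √576 = 24.
q = (142 − 24)/2 = 59, p = (142 + 24)/2 = 83.
Check: 59 · 83 = 4897.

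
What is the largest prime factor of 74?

74 = 2 · 37
37 is prime.
So 74 = 2 · 37; the largest prime factor is 37.

37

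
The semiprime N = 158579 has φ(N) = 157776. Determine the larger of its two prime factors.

φ(n) = (p−1)(q−1) = n − (p+q) + 1, so p + q = 158579 − 157776 + 1 = 804.
p and q are the roots of t² − 804t + 158579 = 0.
Discriminant: 804² − 4·158579 = 646416 − 634316 = 12100; √12100 = 110.
q = (804 − 110)/2 = 347, p = (804 + 110)/2 = 457.
Check: 347 · 457 = 158579.

457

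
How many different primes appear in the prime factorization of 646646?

646646 = 2 · 323323
323323 = 7 · 46189
46189 = 11 · 4199
4199 = 13 · 323
323 = 17 · 19
646646 = 2 · 7 · 11 · 13 · 17 · 19, which has 6 distinct prime factors.

6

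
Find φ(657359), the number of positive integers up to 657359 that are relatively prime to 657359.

632736

Factor: 657359 = 53 · 79 · 157.
φ(657359) = (53−1) · (79−1) · (157−1) = 52 · 78 · 156 = 632736.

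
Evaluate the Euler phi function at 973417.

939504

Factor: 973417 = 47 · 139 · 149.
φ(973417) = (47−1) · (139−1) · (149−1) = 46 · 138 · 148 = 939504.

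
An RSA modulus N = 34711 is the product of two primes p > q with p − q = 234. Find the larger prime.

Since p = q + 234, we have 34711 = q(q + 234), so q² + 234q − 34711 = 0.
Discriminant: 234² + 4·34711 = 54756 + 138844 = 193600; √193600 = 440.
q = (−234 + 440)/2 = 103, and p = q + 234 = 337.
Check: 103 · 337 = 34711.

337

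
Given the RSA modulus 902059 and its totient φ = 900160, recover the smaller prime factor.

929

φ(n) = (p−1)(q−1) = n − (p+q) + 1, so p + q = 902059 − 900160 + 1 = 1900.
p and q are the roots of t² − 1900t + 902059 = 0.
Discriminant: 1900² − 4·902059 = 3610000 − 3608236 = 1764; √1764 = 42.
q = (1900 − 42)/2 = 929, p = (1900 + 42)/2 = 971.
Check: 929 · 971 = 902059.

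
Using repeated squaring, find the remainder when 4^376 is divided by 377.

4^1 ≡ 4 (mod 377)
4^2 ≡ 4^2 = 16 ≡ 16 (mod 377)
4^4 ≡ 16^2 = 256 ≡ 256 (mod 377)
4^8 ≡ 256^2 = 65536 ≡ 315 (mod 377)
4^16 ≡ 315^2 = 99225 ≡ 74 (mod 377)
4^32 ≡ 74^2 = 5476 ≡ 198 (mod 377)
4^64 ≡ 198^2 = 39204 ≡ 373 (mod 377)
4^128 ≡ 373^2 = 139129 ≡ 16 (mod 377)
4^256 ≡ 16^2 = 256 ≡ 256 (mod 377)
376 = 256 + 64 + 32 + 16 + 8 in binary powers of 2.
So 4^376 ≡ 256 · 373 · 198 · 74 · 315 ≡ 165 (mod 377).
Since 165 ≠ 1, base 4 is a Fermat witness: 377 is composite.

165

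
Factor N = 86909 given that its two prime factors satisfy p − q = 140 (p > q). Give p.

373

Since p = q + 140, we have 86909 = q(q + 140), so q² + 140q − 86909 = 0.
Discriminant: 140² + 4·86909 = 19600 + 347636 = 367236; √367236 = 606.
q = (−140 + 606)/2 = 233, and p = q + 140 = 373.
Check: 233 · 373 = 86909.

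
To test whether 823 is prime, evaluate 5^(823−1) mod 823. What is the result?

5^1 ≡ 5 (mod 823)
5^2 ≡ 5^2 = 25 ≡ 25 (mod 823)
5^4 ≡ 25^2 = 625 ≡ 625 (mod 823)
5^8 ≡ 625^2 = 390625 ≡ 523 (mod 823)
5^16 ≡ 523^2 = 273529 ≡ 293 (mod 823)
5^32 ≡ 293^2 = 85849 ≡ 257 (mod 823)
5^64 ≡ 257^2 = 66049 ≡ 209 (mod 823)
5^128 ≡ 209^2 = 43681 ≡ 62 (mod 823)
5^256 ≡ 62^2 = 3844 ≡ 552 (mod 823)
5^512 ≡ 552^2 = 304704 ≡ 194 (mod 823)
822 = 512 + 256 + 32 + 16 + 4 + 2 in binary powers of 2.
So 5^822 ≡ 194 · 552 · 257 · 293 · 625 · 25 ≡ 1 (mod 823).
Since the result is 1, base 5 gives no evidence that 823 is composite.

1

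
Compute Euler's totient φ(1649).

1536

Factor: 1649 = 17 · 97.
φ(1649) = (17−1) · (97−1) = 16 · 96 = 1536.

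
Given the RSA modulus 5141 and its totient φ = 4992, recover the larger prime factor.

φ(n) = (p−1)(q−1) = n − (p+q) + 1, so p + q = 5141 − 4992 + 1 = 150.
p and q are the roots of t² − 150t + 5141 = 0.
Discriminant: 150² − 4·5141 = 22500 − 20564 = 1936; √1936 = 44.
q = (150 − 44)/2 = 53, p = (150 + 44)/2 = 97.
Check: 53 · 97 = 5141.

97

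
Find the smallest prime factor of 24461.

24461 is odd.
Digit sum 17, not divisible by 3.
Ends in 1: not divisible by 5.
7: 24461 = 7·3494 + 3
11: 24461 = 11·2223 + 8
13: 24461 = 13·1881 + 8
17: 24461 = 17·1438 + 15
19: 24461 = 19·1287 + 8
23: 24461 = 23·1063 + 12
29: 24461 = 29·843 + 14
31: 24461 = 31·789 + 2
37: 24461 = 37·661 + 4
41: 24461 = 41·596 + 25
43: 24461 = 43·568 + 37
47: 24461 = 47·520 + 21
53: 24461 = 53·461 + 28
59: 24461 = 59·414 + 35
61: 24461 = 61·401

61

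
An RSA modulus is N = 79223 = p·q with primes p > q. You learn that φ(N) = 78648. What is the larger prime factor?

349

φ(n) = (p−1)(q−1) = n − (p+q) + 1, so p + q = 79223 − 78648 + 1 = 576.
p and q are the roots of t² − 576t + 79223 = 0.
Discriminant: 576² − 4·79223 = 331776 − 316892 = 14884; √14884 = 122.
q = (576 − 122)/2 = 227, p = (576 + 122)/2 = 349.
Check: 227 · 349 = 79223.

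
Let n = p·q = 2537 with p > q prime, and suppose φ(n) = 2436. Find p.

φ(n) = (p−1)(q−1) = n − (p+q) + 1, so p + q = 2537 − 2436 + 1 = 102.
p and q are the roots of t² − 102t + 2537 = 0.
Discriminant: 102² − 4·2537 = 10404 − 10148 = 256; √256 = 16.
q = (102 − 16)/2 = 43, p = (102 + 16)/2 = 59.
Check: 43 · 59 = 2537.

59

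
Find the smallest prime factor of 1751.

17

1751 is odd.
Digit sum 14, not divisible by 3.
Ends in 1: not divisible by 5.
7: 1751 = 7·250 + 1
11: 1751 = 11·159 + 2
13: 1751 = 13·134 + 9
17: 1751 = 17·103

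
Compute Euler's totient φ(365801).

Factor: 365801 = 43 · 47 · 181.
φ(365801) = (43−1) · (47−1) · (181−1) = 42 · 46 · 180 = 347760.

347760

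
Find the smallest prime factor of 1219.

1219 is odd.
Digit sum 13, not divisible by 3.
Ends in 9: not divisible by 5.
7: 1219 = 7·174 + 1
11: 1219 = 11·110 + 9
13: 1219 = 13·93 + 10
17: 1219 = 17·71 + 12
19: 1219 = 19·64 + 3
23: 1219 = 23·53

23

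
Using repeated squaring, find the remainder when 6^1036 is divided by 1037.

6^1 ≡ 6 (mod 1037)
6^2 ≡ 6^2 = 36 ≡ 36 (mod 1037)
6^4 ≡ 36^2 = 1296 ≡ 259 (mod 1037)
6^8 ≡ 259^2 = 67081 ≡ 713 (mod 1037)
6^16 ≡ 713^2 = 508369 ≡ 239 (mod 1037)
6^32 ≡ 239^2 = 57121 ≡ 86 (mod 1037)
6^64 ≡ 86^2 = 7396 ≡ 137 (mod 1037)
6^128 ≡ 137^2 = 18769 ≡ 103 (mod 1037)
6^256 ≡ 103^2 = 10609 ≡ 239 (mod 1037)
6^512 ≡ 239^2 = 57121 ≡ 86 (mod 1037)
6^1024 ≡ 86^2 = 7396 ≡ 137 (mod 1037)
1036 = 1024 + 8 + 4 in binary powers of 2.
So 6^1036 ≡ 137 · 713 · 259 ≡ 727 (mod 1037).
Since 727 ≠ 1, base 6 is a Fermat witness: 1037 is composite.

727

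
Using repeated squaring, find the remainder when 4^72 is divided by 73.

1

4^1 ≡ 4 (mod 73)
4^2 ≡ 4^2 = 16 ≡ 16 (mod 73)
4^4 ≡ 16^2 = 256 ≡ 37 (mod 73)
4^8 ≡ 37^2 = 1369 ≡ 55 (mod 73)
4^16 ≡ 55^2 = 3025 ≡ 32 (mod 73)
4^32 ≡ 32^2 = 1024 ≡ 2 (mod 73)
4^64 ≡ 2^2 = 4 ≡ 4 (mod 73)
72 = 64 + 8 in binary powers of 2.
So 4^72 ≡ 4 · 55 ≡ 1 (mod 73).
Since the result is 1, base 4 gives no evidence that 73 is composite.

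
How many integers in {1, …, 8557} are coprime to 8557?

Factor: 8557 = 43 · 199.
φ(8557) = (43−1) · (199−1) = 42 · 198 = 8316.

8316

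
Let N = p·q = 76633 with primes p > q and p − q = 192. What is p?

389

Since p = q + 192, we have 76633 = q(q + 192), so q² + 192q − 76633 = 0.
Discriminant: 192² + 4·76633 = 36864 + 306532 = 343396; √343396 = 586.
q = (−192 + 586)/2 = 197, and p = q + 192 = 389.
Check: 197 · 389 = 76633.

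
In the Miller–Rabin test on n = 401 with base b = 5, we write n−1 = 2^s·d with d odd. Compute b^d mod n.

401 − 1 = 400 = 2^4 · 25, so d = 25.
5^1 ≡ 5 (mod 401)
5^2 ≡ 5^2 = 25 ≡ 25 (mod 401)
5^4 ≡ 25^2 = 625 ≡ 224 (mod 401)
5^8 ≡ 224^2 = 50176 ≡ 51 (mod 401)
5^16 ≡ 51^2 = 2601 ≡ 195 (mod 401)
25 = 16 + 8 + 1 in binary powers of 2.
So 5^25 ≡ 195 · 51 · 5 ≡ 1 (mod 401).
Since 5^d ≡ 1 (mod 401), base 5 does not prove 401 composite.

1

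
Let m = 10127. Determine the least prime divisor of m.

10127 is odd.
Digit sum 11, not divisible by 3.
Ends in 7: not divisible by 5.
7: 10127 = 7·1446 + 5
11: 10127 = 11·920 + 7
13: 10127 = 13·779

13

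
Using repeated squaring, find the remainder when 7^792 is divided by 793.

7^1 ≡ 7 (mod 793)
7^2 ≡ 7^2 = 49 ≡ 49 (mod 793)
7^4 ≡ 49^2 = 2401 ≡ 22 (mod 793)
7^8 ≡ 22^2 = 484 ≡ 484 (mod 793)
7^16 ≡ 484^2 = 234256 ≡ 321 (mod 793)
7^32 ≡ 321^2 = 103041 ≡ 744 (mod 793)
7^64 ≡ 744^2 = 553536 ≡ 22 (mod 793)
7^128 ≡ 22^2 = 484 ≡ 484 (mod 793)
7^256 ≡ 484^2 = 234256 ≡ 321 (mod 793)
7^512 ≡ 321^2 = 103041 ≡ 744 (mod 793)
792 = 512 + 256 + 16 + 8 in binary powers of 2.
So 7^792 ≡ 744 · 321 · 321 · 484 ≡ 339 (mod 793).
Since 339 ≠ 1, base 7 is a Fermat witness: 793 is composite.

339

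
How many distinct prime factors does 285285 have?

285285 = 3 · 95095
95095 = 5 · 19019
19019 = 7 · 2717
2717 = 11 · 247
247 = 13 · 19
285285 = 3 · 5 · 7 · 11 · 13 · 19, which has 6 distinct prime factors.

6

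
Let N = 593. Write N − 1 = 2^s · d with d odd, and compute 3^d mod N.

384

593 − 1 = 592 = 2^4 · 37, so d = 37.
3^1 ≡ 3 (mod 593)
3^2 ≡ 3^2 = 9 ≡ 9 (mod 593)
3^4 ≡ 9^2 = 81 ≡ 81 (mod 593)
3^8 ≡ 81^2 = 6561 ≡ 38 (mod 593)
3^16 ≡ 38^2 = 1444 ≡ 258 (mod 593)
3^32 ≡ 258^2 = 66564 ≡ 148 (mod 593)
37 = 32 + 4 + 1 in binary powers of 2.
So 3^37 ≡ 148 · 81 · 3 ≡ 384 (mod 593).
Squaring chain: 384 → 392 → 77 → 592; reaches −1, so base 3 does not prove 593 composite.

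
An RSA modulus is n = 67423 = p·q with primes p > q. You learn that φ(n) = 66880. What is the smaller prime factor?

φ(n) = (p−1)(q−1) = n − (p+q) + 1, so p + q = 67423 − 66880 + 1 = 544.
p and q are the roots of t² − 544t + 67423 = 0.
Discriminant: 544² − 4·67423 = 295936 − 269692 = 26244; √26244 = 162.
q = (544 − 162)/2 = 191, p = (544 + 162)/2 = 353.
Check: 191 · 353 = 67423.

191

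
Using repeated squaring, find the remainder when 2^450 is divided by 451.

122

2^1 ≡ 2 (mod 451)
2^2 ≡ 2^2 = 4 ≡ 4 (mod 451)
2^4 ≡ 4^2 = 16 ≡ 16 (mod 451)
2^8 ≡ 16^2 = 256 ≡ 256 (mod 451)
2^16 ≡ 256^2 = 65536 ≡ 141 (mod 451)
2^32 ≡ 141^2 = 19881 ≡ 37 (mod 451)
2^64 ≡ 37^2 = 1369 ≡ 16 (mod 451)
2^128 ≡ 16^2 = 256 ≡ 256 (mod 451)
2^256 ≡ 256^2 = 65536 ≡ 141 (mod 451)
450 = 256 + 128 + 64 + 2 in binary powers of 2.
So 2^450 ≡ 141 · 256 · 16 · 4 ≡ 122 (mod 451).
Since 122 ≠ 1, base 2 is a Fermat witness: 451 is composite.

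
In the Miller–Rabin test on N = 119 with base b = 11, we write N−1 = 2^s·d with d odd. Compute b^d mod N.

119 − 1 = 118 = 2^1 · 59, so d = 59.
11^1 ≡ 11 (mod 119)
11^2 ≡ 11^2 = 121 ≡ 2 (mod 119)
11^4 ≡ 2^2 = 4 ≡ 4 (mod 119)
11^8 ≡ 4^2 = 16 ≡ 16 (mod 119)
11^16 ≡ 16^2 = 256 ≡ 18 (mod 119)
11^32 ≡ 18^2 = 324 ≡ 86 (mod 119)
59 = 32 + 16 + 8 + 2 + 1 in binary powers of 2.
So 11^59 ≡ 86 · 18 · 16 · 2 · 11 ≡ 114 (mod 119).
Squaring chain: 114; never reaches −1, so base 11 is a Miller–Rabin witness that 119 is composite.

114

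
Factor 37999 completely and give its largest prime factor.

37999 = 13 · 2923
2923 = 37 · 79
79 is prime.
So 37999 = 13 · 37 · 79; the largest prime factor is 79.

79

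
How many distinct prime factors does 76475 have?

4

76475 = 5^2 · 3059
3059 = 7 · 437
437 = 19 · 23
76475 = 5^2 · 7 · 19 · 23, which has 4 distinct prime factors.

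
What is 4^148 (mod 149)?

1

4^1 ≡ 4 (mod 149)
4^2 ≡ 4^2 = 16 ≡ 16 (mod 149)
4^4 ≡ 16^2 = 256 ≡ 107 (mod 149)
4^8 ≡ 107^2 = 11449 ≡ 125 (mod 149)
4^16 ≡ 125^2 = 15625 ≡ 129 (mod 149)
4^32 ≡ 129^2 = 16641 ≡ 102 (mod 149)
4^64 ≡ 102^2 = 10404 ≡ 123 (mod 149)
4^128 ≡ 123^2 = 15129 ≡ 80 (mod 149)
148 = 128 + 16 + 4 in binary powers of 2.
So 4^148 ≡ 80 · 129 · 107 ≡ 1 (mod 149).
Since the result is 1, base 4 gives no evidence that 149 is composite.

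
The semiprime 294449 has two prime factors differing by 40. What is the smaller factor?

523

Since p = q + 40, we have 294449 = q(q + 40), so q² + 40q − 294449 = 0.
Discriminant: 40² + 4·294449 = 1600 + 1177796 = 1179396; √1179396 = 1086.
q = (−40 + 1086)/2 = 523, and p = q + 40 = 563.
Check: 523 · 563 = 294449.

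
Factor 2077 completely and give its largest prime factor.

67

2077 = 31 · 67
67 is prime.
So 2077 = 31 · 67; the largest prime factor is 67.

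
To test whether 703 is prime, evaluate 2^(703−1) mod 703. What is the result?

628

2^1 ≡ 2 (mod 703)
2^2 ≡ 2^2 = 4 ≡ 4 (mod 703)
2^4 ≡ 4^2 = 16 ≡ 16 (mod 703)
2^8 ≡ 16^2 = 256 ≡ 256 (mod 703)
2^16 ≡ 256^2 = 65536 ≡ 157 (mod 703)
2^32 ≡ 157^2 = 24649 ≡ 44 (mod 703)
2^64 ≡ 44^2 = 1936 ≡ 530 (mod 703)
2^128 ≡ 530^2 = 280900 ≡ 403 (mod 703)
2^256 ≡ 403^2 = 162409 ≡ 16 (mod 703)
2^512 ≡ 16^2 = 256 ≡ 256 (mod 703)
702 = 512 + 128 + 32 + 16 + 8 + 4 + 2 in binary powers of 2.
So 2^702 ≡ 256 · 403 · 44 · 157 · 256 · 16 · 4 ≡ 628 (mod 703).
Since 628 ≠ 1, base 2 is a Fermat witness: 703 is composite.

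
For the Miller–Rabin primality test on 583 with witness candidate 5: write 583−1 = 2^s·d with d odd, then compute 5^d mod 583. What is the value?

583 − 1 = 582 = 2^1 · 291, so d = 291.
5^1 ≡ 5 (mod 583)
5^2 ≡ 5^2 = 25 ≡ 25 (mod 583)
5^4 ≡ 25^2 = 625 ≡ 42 (mod 583)
5^8 ≡ 42^2 = 1764 ≡ 15 (mod 583)
5^16 ≡ 15^2 = 225 ≡ 225 (mod 583)
5^32 ≡ 225^2 = 50625 ≡ 487 (mod 583)
5^64 ≡ 487^2 = 237169 ≡ 471 (mod 583)
5^128 ≡ 471^2 = 221841 ≡ 301 (mod 583)
5^256 ≡ 301^2 = 90601 ≡ 236 (mod 583)
291 = 256 + 32 + 2 + 1 in binary powers of 2.
So 5^291 ≡ 236 · 487 · 25 · 5 ≡ 214 (mod 583).
Squaring chain: 214; never reaches −1, so base 5 is a Miller–Rabin witness that 583 is composite.

214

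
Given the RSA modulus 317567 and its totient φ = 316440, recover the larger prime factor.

φ(n) = (p−1)(q−1) = n − (p+q) + 1, so p + q = 317567 − 316440 + 1 = 1128.
p and q are the roots of t² − 1128t + 317567 = 0.
Discriminant: 1128² − 4·317567 = 1272384 − 1270268 = 2116; √2116 = 46.
q = (1128 − 46)/2 = 541, p = (1128 + 46)/2 = 587.
Check: 541 · 587 = 317567.

587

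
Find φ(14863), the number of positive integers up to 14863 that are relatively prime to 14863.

Factor: 14863 = 89 · 167.
φ(14863) = (89−1) · (167−1) = 88 · 166 = 14608.

14608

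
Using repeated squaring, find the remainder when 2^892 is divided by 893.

777

2^1 ≡ 2 (mod 893)
2^2 ≡ 2^2 = 4 ≡ 4 (mod 893)
2^4 ≡ 4^2 = 16 ≡ 16 (mod 893)
2^8 ≡ 16^2 = 256 ≡ 256 (mod 893)
2^16 ≡ 256^2 = 65536 ≡ 347 (mod 893)
2^32 ≡ 347^2 = 120409 ≡ 747 (mod 893)
2^64 ≡ 747^2 = 558009 ≡ 777 (mod 893)
2^128 ≡ 777^2 = 603729 ≡ 61 (mod 893)
2^256 ≡ 61^2 = 3721 ≡ 149 (mod 893)
2^512 ≡ 149^2 = 22201 ≡ 769 (mod 893)
892 = 512 + 256 + 64 + 32 + 16 + 8 + 4 in binary powers of 2.
So 2^892 ≡ 769 · 149 · 777 · 747 · 347 · 256 · 16 ≡ 777 (mod 893).
Since 777 ≠ 1, base 2 is a Fermat witness: 893 is composite.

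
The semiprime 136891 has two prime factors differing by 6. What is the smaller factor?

367

Since p = q + 6, we have 136891 = q(q + 6), so q² + 6q − 136891 = 0.
Discriminant: 6² + 4·136891 = 36 + 547564 = 547600; √547600 = 740.
q = (−6 + 740)/2 = 367, and p = q + 6 = 373.
Check: 367 · 373 = 136891.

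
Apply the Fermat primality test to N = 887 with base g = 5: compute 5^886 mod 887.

5^1 ≡ 5 (mod 887)
5^2 ≡ 5^2 = 25 ≡ 25 (mod 887)
5^4 ≡ 25^2 = 625 ≡ 625 (mod 887)
5^8 ≡ 625^2 = 390625 ≡ 345 (mod 887)
5^16 ≡ 345^2 = 119025 ≡ 167 (mod 887)
5^32 ≡ 167^2 = 27889 ≡ 392 (mod 887)
5^64 ≡ 392^2 = 153664 ≡ 213 (mod 887)
5^128 ≡ 213^2 = 45369 ≡ 132 (mod 887)
5^256 ≡ 132^2 = 17424 ≡ 571 (mod 887)
5^512 ≡ 571^2 = 326041 ≡ 512 (mod 887)
886 = 512 + 256 + 64 + 32 + 16 + 4 + 2 in binary powers of 2.
So 5^886 ≡ 512 · 571 · 213 · 392 · 167 · 625 · 25 ≡ 1 (mod 887).
Since the result is 1, base 5 gives no evidence that 887 is composite.

1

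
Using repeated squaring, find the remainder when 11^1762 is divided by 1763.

1392

11^1 ≡ 11 (mod 1763)
11^2 ≡ 11^2 = 121 ≡ 121 (mod 1763)
11^4 ≡ 121^2 = 14641 ≡ 537 (mod 1763)
11^8 ≡ 537^2 = 288369 ≡ 1000 (mod 1763)
11^16 ≡ 1000^2 = 1000000 ≡ 379 (mod 1763)
11^32 ≡ 379^2 = 143641 ≡ 838 (mod 1763)
11^64 ≡ 838^2 = 702244 ≡ 570 (mod 1763)
11^128 ≡ 570^2 = 324900 ≡ 508 (mod 1763)
11^256 ≡ 508^2 = 258064 ≡ 666 (mod 1763)
11^512 ≡ 666^2 = 443556 ≡ 1043 (mod 1763)
11^1024 ≡ 1043^2 = 1087849 ≡ 78 (mod 1763)
1762 = 1024 + 512 + 128 + 64 + 32 + 2 in binary powers of 2.
So 11^1762 ≡ 78 · 1043 · 508 · 570 · 838 · 121 ≡ 1392 (mod 1763).
Since 1392 ≠ 1, base 11 is a Fermat witness: 1763 is composite.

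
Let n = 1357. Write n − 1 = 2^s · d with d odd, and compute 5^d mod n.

1357 − 1 = 1356 = 2^2 · 339, so d = 339.
5^1 ≡ 5 (mod 1357)
5^2 ≡ 5^2 = 25 ≡ 25 (mod 1357)
5^4 ≡ 25^2 = 625 ≡ 625 (mod 1357)
5^8 ≡ 625^2 = 390625 ≡ 1166 (mod 1357)
5^16 ≡ 1166^2 = 1359556 ≡ 1199 (mod 1357)
5^32 ≡ 1199^2 = 1437601 ≡ 538 (mod 1357)
5^64 ≡ 538^2 = 289444 ≡ 403 (mod 1357)
5^128 ≡ 403^2 = 162409 ≡ 926 (mod 1357)
5^256 ≡ 926^2 = 857476 ≡ 1209 (mod 1357)
339 = 256 + 64 + 16 + 2 + 1 in binary powers of 2.
So 5^339 ≡ 1209 · 403 · 1199 · 25 · 5 ≡ 724 (mod 1357).
Squaring chain: 724 → 374; never reaches −1, so base 5 is a Miller–Rabin witness that 1357 is composite.

724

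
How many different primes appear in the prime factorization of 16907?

16907 = 11 · 1537
1537 = 29 · 53
16907 = 11 · 29 · 53, which has 3 distinct prime factors.

3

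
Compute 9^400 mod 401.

9^1 ≡ 9 (mod 401)
9^2 ≡ 9^2 = 81 ≡ 81 (mod 401)
9^4 ≡ 81^2 = 6561 ≡ 145 (mod 401)
9^8 ≡ 145^2 = 21025 ≡ 173 (mod 401)
9^16 ≡ 173^2 = 29929 ≡ 255 (mod 401)
9^32 ≡ 255^2 = 65025 ≡ 63 (mod 401)
9^64 ≡ 63^2 = 3969 ≡ 360 (mod 401)
9^128 ≡ 360^2 = 129600 ≡ 77 (mod 401)
9^256 ≡ 77^2 = 5929 ≡ 315 (mod 401)
400 = 256 + 128 + 16 in binary powers of 2.
So 9^400 ≡ 315 · 77 · 255 ≡ 1 (mod 401).
Since the result is 1, base 9 gives no evidence that 401 is composite.

1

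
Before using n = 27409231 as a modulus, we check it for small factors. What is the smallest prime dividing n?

27409231 is odd.
Digit sum 28, not divisible by 3.
Ends in 1: not divisible by 5.
7: 27409231 = 7·3915604 + 3
11: 27409231 = 11·2491748 + 3
13: 27409231 = 13·2108402 + 5
17: 27409231 = 17·1612307 + 12
19: 27409231 = 19·1442591 + 2
23: 27409231 = 23·1191705 + 16
29: 27409231 = 29·945145 + 26
31: 27409231 = 31·884168 + 23
37: 27409231 = 37·740790 + 1
41: 27409231 = 41·668517 + 34
43: 27409231 = 43·637423 + 42
47: 27409231 = 47·583175 + 6
53: 27409231 = 53·517155 + 16
59: 27409231 = 59·464563 + 14
61: 27409231 = 61·449331 + 40
67: 27409231 = 67·409093

67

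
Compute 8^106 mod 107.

8^1 ≡ 8 (mod 107)
8^2 ≡ 8^2 = 64 ≡ 64 (mod 107)
8^4 ≡ 64^2 = 4096 ≡ 30 (mod 107)
8^8 ≡ 30^2 = 900 ≡ 44 (mod 107)
8^16 ≡ 44^2 = 1936 ≡ 10 (mod 107)
8^32 ≡ 10^2 = 100 ≡ 100 (mod 107)
8^64 ≡ 100^2 = 10000 ≡ 49 (mod 107)
106 = 64 + 32 + 8 + 2 in binary powers of 2.
So 8^106 ≡ 49 · 100 · 44 · 64 ≡ 1 (mod 107).
Since the result is 1, base 8 gives no evidence that 107 is composite.

1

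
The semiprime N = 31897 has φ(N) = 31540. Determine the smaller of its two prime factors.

167

φ(n) = (p−1)(q−1) = n − (p+q) + 1, so p + q = 31897 − 31540 + 1 = 358.
p and q are the roots of t² − 358t + 31897 = 0.
Discriminant: 358² − 4·31897 = 128164 − 127588 = 576; √576 = 24.
q = (358 − 24)/2 = 167, p = (358 + 24)/2 = 191.
Check: 167 · 191 = 31897.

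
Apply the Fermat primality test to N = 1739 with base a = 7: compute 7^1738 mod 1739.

7^1 ≡ 7 (mod 1739)
7^2 ≡ 7^2 = 49 ≡ 49 (mod 1739)
7^4 ≡ 49^2 = 2401 ≡ 662 (mod 1739)
7^8 ≡ 662^2 = 438244 ≡ 16 (mod 1739)
7^16 ≡ 16^2 = 256 ≡ 256 (mod 1739)
7^32 ≡ 256^2 = 65536 ≡ 1193 (mod 1739)
7^64 ≡ 1193^2 = 1423249 ≡ 747 (mod 1739)
7^128 ≡ 747^2 = 558009 ≡ 1529 (mod 1739)
7^256 ≡ 1529^2 = 2337841 ≡ 625 (mod 1739)
7^512 ≡ 625^2 = 390625 ≡ 1089 (mod 1739)
7^1024 ≡ 1089^2 = 1185921 ≡ 1662 (mod 1739)
1738 = 1024 + 512 + 128 + 64 + 8 + 2 in binary powers of 2.
So 7^1738 ≡ 1662 · 1089 · 1529 · 747 · 16 · 49 ≡ 636 (mod 1739).
Since 636 ≠ 1, base 7 is a Fermat witness: 1739 is composite.

636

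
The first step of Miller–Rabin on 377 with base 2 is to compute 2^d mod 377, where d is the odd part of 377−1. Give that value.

345

377 − 1 = 376 = 2^3 · 47, so d = 47.
2^1 ≡ 2 (mod 377)
2^2 ≡ 2^2 = 4 ≡ 4 (mod 377)
2^4 ≡ 4^2 = 16 ≡ 16 (mod 377)
2^8 ≡ 16^2 = 256 ≡ 256 (mod 377)
2^16 ≡ 256^2 = 65536 ≡ 315 (mod 377)
2^32 ≡ 315^2 = 99225 ≡ 74 (mod 377)
47 = 32 + 8 + 4 + 2 + 1 in binary powers of 2.
So 2^47 ≡ 74 · 256 · 16 · 4 · 2 ≡ 345 (mod 377).
Squaring chain: 345 → 270 → 139; never reaches −1, so base 2 is a Miller–Rabin witness that 377 is composite.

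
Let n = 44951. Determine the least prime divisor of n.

79

44951 is odd.
Digit sum 23, not divisible by 3.
Ends in 1: not divisible by 5.
7: 44951 = 7·6421 + 4
11: 44951 = 11·4086 + 5
13: 44951 = 13·3457 + 10
17: 44951 = 17·2644 + 3
19: 44951 = 19·2365 + 16
23: 44951 = 23·1954 + 9
29: 44951 = 29·1550 + 1
31: 44951 = 31·1450 + 1
37: 44951 = 37·1214 + 33
41: 44951 = 41·1096 + 15
43: 44951 = 43·1045 + 16
47: 44951 = 47·956 + 19
53: 44951 = 53·848 + 7
59: 44951 = 59·761 + 52
61: 44951 = 61·736 + 55
67: 44951 = 67·670 + 61
71: 44951 = 71·633 + 8
73: 44951 = 73·615 + 56
79: 44951 = 79·569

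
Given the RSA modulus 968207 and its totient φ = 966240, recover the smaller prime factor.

977

φ(n) = (p−1)(q−1) = n − (p+q) + 1, so p + q = 968207 − 966240 + 1 = 1968.
p and q are the roots of t² − 1968t + 968207 = 0.
Discriminant: 1968² − 4·968207 = 3873024 − 3872828 = 196; √196 = 14.
q = (1968 − 14)/2 = 977, p = (1968 + 14)/2 = 991.
Check: 977 · 991 = 968207.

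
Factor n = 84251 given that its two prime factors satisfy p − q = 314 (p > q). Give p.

Since p = q + 314, we have 84251 = q(q + 314), so q² + 314q − 84251 = 0.
Discriminant: 314² + 4·84251 = 98596 + 337004 = 435600; √435600 = 660.
q = (−314 + 660)/2 = 173, and p = q + 314 = 487.
Check: 173 · 487 = 84251.

487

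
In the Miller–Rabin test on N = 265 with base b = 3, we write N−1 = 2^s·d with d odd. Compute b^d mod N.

265 − 1 = 264 = 2^3 · 33, so d = 33.
3^1 ≡ 3 (mod 265)
3^2 ≡ 3^2 = 9 ≡ 9 (mod 265)
3^4 ≡ 9^2 = 81 ≡ 81 (mod 265)
3^8 ≡ 81^2 = 6561 ≡ 201 (mod 265)
3^16 ≡ 201^2 = 40401 ≡ 121 (mod 265)
3^32 ≡ 121^2 = 14641 ≡ 66 (mod 265)
33 = 32 + 1 in binary powers of 2.
So 3^33 ≡ 66 · 3 ≡ 198 (mod 265).
Squaring chain: 198 → 249 → 256; never reaches −1, so base 3 is a Miller–Rabin witness that 265 is composite.

198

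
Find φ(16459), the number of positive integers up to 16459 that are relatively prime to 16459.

16200

Factor: 16459 = 109 · 151.
φ(16459) = (109−1) · (151−1) = 108 · 150 = 16200.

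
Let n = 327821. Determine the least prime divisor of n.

327821 is odd.
Digit sum 23, not divisible by 3.
Ends in 1: not divisible by 5.
7: 327821 = 7·46831 + 4
11: 327821 = 11·29801 + 10
13: 327821 = 13·25217

13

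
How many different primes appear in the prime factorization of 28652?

4

28652 = 2^2 · 7163
7163 = 13 · 551
551 = 19 · 29
28652 = 2^2 · 13 · 19 · 29, which has 4 distinct prime factors.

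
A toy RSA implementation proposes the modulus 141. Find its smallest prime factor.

141 is odd.
Digit sum 6, divisible by 3.

3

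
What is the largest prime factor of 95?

95 = 5 · 19
19 is prime.
So 95 = 5 · 19; the largest prime factor is 19.

19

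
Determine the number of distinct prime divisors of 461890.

6

461890 = 2 · 230945
230945 = 5 · 46189
46189 = 11 · 4199
4199 = 13 · 323
323 = 17 · 19
461890 = 2 · 5 · 11 · 13 · 17 · 19, which has 6 distinct prime factors.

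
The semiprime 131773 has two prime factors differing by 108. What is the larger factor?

421

Since p = q + 108, we have 131773 = q(q + 108), so q² + 108q − 131773 = 0.
Discriminant: 108² + 4·131773 = 11664 + 527092 = 538756; √538756 = 734.
q = (−108 + 734)/2 = 313, and p = q + 108 = 421.
Check: 313 · 421 = 131773.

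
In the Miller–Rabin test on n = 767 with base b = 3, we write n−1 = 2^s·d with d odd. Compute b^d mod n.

767 − 1 = 766 = 2^1 · 383, so d = 383.
3^1 ≡ 3 (mod 767)
3^2 ≡ 3^2 = 9 ≡ 9 (mod 767)
3^4 ≡ 9^2 = 81 ≡ 81 (mod 767)
3^8 ≡ 81^2 = 6561 ≡ 425 (mod 767)
3^16 ≡ 425^2 = 180625 ≡ 380 (mod 767)
3^32 ≡ 380^2 = 144400 ≡ 204 (mod 767)
3^64 ≡ 204^2 = 41616 ≡ 198 (mod 767)
3^128 ≡ 198^2 = 39204 ≡ 87 (mod 767)
3^256 ≡ 87^2 = 7569 ≡ 666 (mod 767)
383 = 256 + 64 + 32 + 16 + 8 + 4 + 2 + 1 in binary powers of 2.
So 3^383 ≡ 666 · 198 · 204 · 380 · 425 · 81 · 9 · 3 ≡ 139 (mod 767).
Squaring chain: 139; never reaches −1, so base 3 is a Miller–Rabin witness that 767 is composite.

139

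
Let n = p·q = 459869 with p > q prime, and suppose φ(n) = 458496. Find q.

φ(n) = (p−1)(q−1) = n − (p+q) + 1, so p + q = 459869 − 458496 + 1 = 1374.
p and q are the roots of t² − 1374t + 459869 = 0.
Discriminant: 1374² − 4·459869 = 1887876 − 1839476 = 48400; √48400 = 220.
q = (1374 − 220)/2 = 577, p = (1374 + 220)/2 = 797.
Check: 577 · 797 = 459869.

577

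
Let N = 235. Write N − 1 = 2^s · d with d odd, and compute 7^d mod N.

235 − 1 = 234 = 2^1 · 117, so d = 117.
7^1 ≡ 7 (mod 235)
7^2 ≡ 7^2 = 49 ≡ 49 (mod 235)
7^4 ≡ 49^2 = 2401 ≡ 51 (mod 235)
7^8 ≡ 51^2 = 2601 ≡ 16 (mod 235)
7^16 ≡ 16^2 = 256 ≡ 21 (mod 235)
7^32 ≡ 21^2 = 441 ≡ 206 (mod 235)
7^64 ≡ 206^2 = 42436 ≡ 136 (mod 235)
117 = 64 + 32 + 16 + 4 + 1 in binary powers of 2.
So 7^117 ≡ 136 · 206 · 21 · 51 · 7 ≡ 2 (mod 235).
Squaring chain: 2; never reaches −1, so base 7 is a Miller–Rabin witness that 235 is composite.

2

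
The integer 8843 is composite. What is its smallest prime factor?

8843 is odd.
Digit sum 23, not divisible by 3.
Ends in 3: not divisible by 5.
7: 8843 = 7·1263 + 2
11: 8843 = 11·803 + 10
13: 8843 = 13·680 + 3
17: 8843 = 17·520 + 3
19: 8843 = 19·465 + 8
23: 8843 = 23·384 + 11
29: 8843 = 29·304 + 27
31: 8843 = 31·285 + 8
37: 8843 = 37·239

37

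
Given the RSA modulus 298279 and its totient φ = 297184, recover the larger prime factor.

φ(n) = (p−1)(q−1) = n − (p+q) + 1, so p + q = 298279 − 297184 + 1 = 1096.
p and q are the roots of t² − 1096t + 298279 = 0.
Discriminant: 1096² − 4·298279 = 1201216 − 1193116 = 8100; √8100 = 90.
q = (1096 − 90)/2 = 503, p = (1096 + 90)/2 = 593.
Check: 503 · 593 = 298279.

593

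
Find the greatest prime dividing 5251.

5251 = 59 · 89
89 is prime.
So 5251 = 59 · 89; the largest prime factor is 89.

89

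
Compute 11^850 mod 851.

11^1 ≡ 11 (mod 851)
11^2 ≡ 11^2 = 121 ≡ 121 (mod 851)
11^4 ≡ 121^2 = 14641 ≡ 174 (mod 851)
11^8 ≡ 174^2 = 30276 ≡ 491 (mod 851)
11^16 ≡ 491^2 = 241081 ≡ 248 (mod 851)
11^32 ≡ 248^2 = 61504 ≡ 232 (mod 851)
11^64 ≡ 232^2 = 53824 ≡ 211 (mod 851)
11^128 ≡ 211^2 = 44521 ≡ 269 (mod 851)
11^256 ≡ 269^2 = 72361 ≡ 26 (mod 851)
11^512 ≡ 26^2 = 676 ≡ 676 (mod 851)
850 = 512 + 256 + 64 + 16 + 2 in binary powers of 2.
So 11^850 ≡ 676 · 26 · 211 · 248 · 121 ≡ 26 (mod 851).
Since 26 ≠ 1, base 11 is a Fermat witness: 851 is composite.

26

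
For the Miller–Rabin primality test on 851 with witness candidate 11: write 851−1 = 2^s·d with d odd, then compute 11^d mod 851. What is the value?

582

851 − 1 = 850 = 2^1 · 425, so d = 425.
11^1 ≡ 11 (mod 851)
11^2 ≡ 11^2 = 121 ≡ 121 (mod 851)
11^4 ≡ 121^2 = 14641 ≡ 174 (mod 851)
11^8 ≡ 174^2 = 30276 ≡ 491 (mod 851)
11^16 ≡ 491^2 = 241081 ≡ 248 (mod 851)
11^32 ≡ 248^2 = 61504 ≡ 232 (mod 851)
11^64 ≡ 232^2 = 53824 ≡ 211 (mod 851)
11^128 ≡ 211^2 = 44521 ≡ 269 (mod 851)
11^256 ≡ 269^2 = 72361 ≡ 26 (mod 851)
425 = 256 + 128 + 32 + 8 + 1 in binary powers of 2.
So 11^425 ≡ 26 · 269 · 232 · 491 · 11 ≡ 582 (mod 851).
Squaring chain: 582; never reaches −1, so base 11 is a Miller–Rabin witness that 851 is composite.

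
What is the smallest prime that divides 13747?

13747 is odd.
Digit sum 22, not divisible by 3.
Ends in 7: not divisible by 5.
7: 13747 = 7·1963 + 6
11: 13747 = 11·1249 + 8
13: 13747 = 13·1057 + 6
17: 13747 = 17·808 + 11
19: 13747 = 19·723 + 10
23: 13747 = 23·597 + 16
29: 13747 = 29·474 + 1
31: 13747 = 31·443 + 14
37: 13747 = 37·371 + 20
41: 13747 = 41·335 + 12
43: 13747 = 43·319 + 30
47: 13747 = 47·292 + 23
53: 13747 = 53·259 + 20
59: 13747 = 59·233

59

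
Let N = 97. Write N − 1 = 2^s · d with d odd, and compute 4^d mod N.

97 − 1 = 96 = 2^5 · 3, so d = 3.
4^1 ≡ 4 (mod 97)
4^2 ≡ 4^2 = 16 ≡ 16 (mod 97)
3 = 2 + 1 in binary powers of 2.
So 4^3 ≡ 16 · 4 ≡ 64 (mod 97).
Squaring chain: 64 → 22 → 96 → 1 → 1; reaches −1, so base 4 does not prove 97 composite.

64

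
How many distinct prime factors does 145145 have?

5

145145 = 5 · 29029
29029 = 7 · 4147
4147 = 11 · 377
377 = 13 · 29
145145 = 5 · 7 · 11 · 13 · 29, which has 5 distinct prime factors.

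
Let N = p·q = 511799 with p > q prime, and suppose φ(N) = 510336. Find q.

φ(n) = (p−1)(q−1) = n − (p+q) + 1, so p + q = 511799 − 510336 + 1 = 1464.
p and q are the roots of t² − 1464t + 511799 = 0.
Discriminant: 1464² − 4·511799 = 2143296 − 2047196 = 96100; √96100 = 310.
q = (1464 − 310)/2 = 577, p = (1464 + 310)/2 = 887.
Check: 577 · 887 = 511799.

577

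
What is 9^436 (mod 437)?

9^1 ≡ 9 (mod 437)
9^2 ≡ 9^2 = 81 ≡ 81 (mod 437)
9^4 ≡ 81^2 = 6561 ≡ 6 (mod 437)
9^8 ≡ 6^2 = 36 ≡ 36 (mod 437)
9^16 ≡ 36^2 = 1296 ≡ 422 (mod 437)
9^32 ≡ 422^2 = 178084 ≡ 225 (mod 437)
9^64 ≡ 225^2 = 50625 ≡ 370 (mod 437)
9^128 ≡ 370^2 = 136900 ≡ 119 (mod 437)
9^256 ≡ 119^2 = 14161 ≡ 177 (mod 437)
436 = 256 + 128 + 32 + 16 + 4 in binary powers of 2.
So 9^436 ≡ 177 · 119 · 225 · 422 · 6 ≡ 234 (mod 437).
Since 234 ≠ 1, base 9 is a Fermat witness: 437 is composite.

234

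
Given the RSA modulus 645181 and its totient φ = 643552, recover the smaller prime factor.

φ(n) = (p−1)(q−1) = n − (p+q) + 1, so p + q = 645181 − 643552 + 1 = 1630.
p and q are the roots of t² − 1630t + 645181 = 0.
Discriminant: 1630² − 4·645181 = 2656900 − 2580724 = 76176; √76176 = 276.
q = (1630 − 276)/2 = 677, p = (1630 + 276)/2 = 953.
Check: 677 · 953 = 645181.

677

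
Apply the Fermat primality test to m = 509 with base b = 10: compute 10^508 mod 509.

10^1 ≡ 10 (mod 509)
10^2 ≡ 10^2 = 100 ≡ 100 (mod 509)
10^4 ≡ 100^2 = 10000 ≡ 329 (mod 509)
10^8 ≡ 329^2 = 108241 ≡ 333 (mod 509)
10^16 ≡ 333^2 = 110889 ≡ 436 (mod 509)
10^32 ≡ 436^2 = 190096 ≡ 239 (mod 509)
10^64 ≡ 239^2 = 57121 ≡ 113 (mod 509)
10^128 ≡ 113^2 = 12769 ≡ 44 (mod 509)
10^256 ≡ 44^2 = 1936 ≡ 409 (mod 509)
508 = 256 + 128 + 64 + 32 + 16 + 8 + 4 in binary powers of 2.
So 10^508 ≡ 409 · 44 · 113 · 239 · 436 · 333 · 329 ≡ 1 (mod 509).
Since the result is 1, base 10 gives no evidence that 509 is composite.

1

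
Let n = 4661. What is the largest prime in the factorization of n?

4661 = 59 · 79
79 is prime.
So 4661 = 59 · 79; the largest prime factor is 79.

79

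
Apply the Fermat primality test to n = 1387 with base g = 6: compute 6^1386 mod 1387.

6^1 ≡ 6 (mod 1387)
6^2 ≡ 6^2 = 36 ≡ 36 (mod 1387)
6^4 ≡ 36^2 = 1296 ≡ 1296 (mod 1387)
6^8 ≡ 1296^2 = 1679616 ≡ 1346 (mod 1387)
6^16 ≡ 1346^2 = 1811716 ≡ 294 (mod 1387)
6^32 ≡ 294^2 = 86436 ≡ 442 (mod 1387)
6^64 ≡ 442^2 = 195364 ≡ 1184 (mod 1387)
6^128 ≡ 1184^2 = 1401856 ≡ 986 (mod 1387)
6^256 ≡ 986^2 = 972196 ≡ 1296 (mod 1387)
6^512 ≡ 1296^2 = 1679616 ≡ 1346 (mod 1387)
6^1024 ≡ 1346^2 = 1811716 ≡ 294 (mod 1387)
1386 = 1024 + 256 + 64 + 32 + 8 + 2 in binary powers of 2.
So 6^1386 ≡ 294 · 1296 · 1184 · 442 · 1346 · 36 ≡ 875 (mod 1387).
Since 875 ≠ 1, base 6 is a Fermat witness: 1387 is composite.

875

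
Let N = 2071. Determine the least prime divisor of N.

2071 is odd.
Digit sum 10, not divisible by 3.
Ends in 1: not divisible by 5.
7: 2071 = 7·295 + 6
11: 2071 = 11·188 + 3
13: 2071 = 13·159 + 4
17: 2071 = 17·121 + 14
19: 2071 = 19·109

19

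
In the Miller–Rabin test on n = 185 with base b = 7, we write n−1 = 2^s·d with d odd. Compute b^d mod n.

185 − 1 = 184 = 2^3 · 23, so d = 23.
7^1 ≡ 7 (mod 185)
7^2 ≡ 7^2 = 49 ≡ 49 (mod 185)
7^4 ≡ 49^2 = 2401 ≡ 181 (mod 185)
7^8 ≡ 181^2 = 32761 ≡ 16 (mod 185)
7^16 ≡ 16^2 = 256 ≡ 71 (mod 185)
23 = 16 + 4 + 2 + 1 in binary powers of 2.
So 7^23 ≡ 71 · 181 · 49 · 7 ≡ 83 (mod 185).
Squaring chain: 83 → 44 → 86; never reaches −1, so base 7 is a Miller–Rabin witness that 185 is composite.

83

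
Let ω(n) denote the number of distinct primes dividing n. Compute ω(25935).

25935 = 3 · 8645
8645 = 5 · 1729
1729 = 7 · 247
247 = 13 · 19
25935 = 3 · 5 · 7 · 13 · 19, which has 5 distinct prime factors.

5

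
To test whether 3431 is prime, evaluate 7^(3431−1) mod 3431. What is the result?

7^1 ≡ 7 (mod 3431)
7^2 ≡ 7^2 = 49 ≡ 49 (mod 3431)
7^4 ≡ 49^2 = 2401 ≡ 2401 (mod 3431)
7^8 ≡ 2401^2 = 5764801 ≡ 721 (mod 3431)
7^16 ≡ 721^2 = 519841 ≡ 1760 (mod 3431)
7^32 ≡ 1760^2 = 3097600 ≡ 2838 (mod 3431)
7^64 ≡ 2838^2 = 8054244 ≡ 1687 (mod 3431)
7^128 ≡ 1687^2 = 2845969 ≡ 1670 (mod 3431)
7^256 ≡ 1670^2 = 2788900 ≡ 2928 (mod 3431)
7^512 ≡ 2928^2 = 8573184 ≡ 2546 (mod 3431)
7^1024 ≡ 2546^2 = 6482116 ≡ 957 (mod 3431)
7^2048 ≡ 957^2 = 915849 ≡ 3203 (mod 3431)
3430 = 2048 + 1024 + 256 + 64 + 32 + 4 + 2 in binary powers of 2.
So 7^3430 ≡ 3203 · 957 · 2928 · 1687 · 2838 · 2401 · 49 ≡ 3069 (mod 3431).
Since 3069 ≠ 1, base 7 is a Fermat witness: 3431 is composite.

3069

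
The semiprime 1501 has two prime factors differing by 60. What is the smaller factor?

19

Since p = q + 60, we have 1501 = q(q + 60), so q² + 60q − 1501 = 0.
Discriminant: 60² + 4·1501 = 3600 + 6004 = 9604; √9604 = 98.
q = (−60 + 98)/2 = 19, and p = q + 60 = 79.
Check: 19 · 79 = 1501.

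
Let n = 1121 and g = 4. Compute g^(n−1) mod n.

1111

4^1 ≡ 4 (mod 1121)
4^2 ≡ 4^2 = 16 ≡ 16 (mod 1121)
4^4 ≡ 16^2 = 256 ≡ 256 (mod 1121)
4^8 ≡ 256^2 = 65536 ≡ 518 (mod 1121)
4^16 ≡ 518^2 = 268324 ≡ 405 (mod 1121)
4^32 ≡ 405^2 = 164025 ≡ 359 (mod 1121)
4^64 ≡ 359^2 = 128881 ≡ 1087 (mod 1121)
4^128 ≡ 1087^2 = 1181569 ≡ 35 (mod 1121)
4^256 ≡ 35^2 = 1225 ≡ 104 (mod 1121)
4^512 ≡ 104^2 = 10816 ≡ 727 (mod 1121)
4^1024 ≡ 727^2 = 528529 ≡ 538 (mod 1121)
1120 = 1024 + 64 + 32 in binary powers of 2.
So 4^1120 ≡ 538 · 1087 · 359 ≡ 1111 (mod 1121).
Since 1111 ≠ 1, base 4 is a Fermat witness: 1121 is composite.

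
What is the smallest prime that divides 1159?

19

1159 is odd.
Digit sum 16, not divisible by 3.
Ends in 9: not divisible by 5.
7: 1159 = 7·165 + 4
11: 1159 = 11·105 + 4
13: 1159 = 13·89 + 2
17: 1159 = 17·68 + 3
19: 1159 = 19·61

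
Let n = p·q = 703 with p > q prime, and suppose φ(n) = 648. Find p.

37

φ(n) = (p−1)(q−1) = n − (p+q) + 1, so p + q = 703 − 648 + 1 = 56.
p and q are the roots of t² − 56t + 703 = 0.
Discriminant: 56² − 4·703 = 3136 − 2812 = 324; √324 = 18.
q = (56 − 18)/2 = 19, p = (56 + 18)/2 = 37.
Check: 19 · 37 = 703.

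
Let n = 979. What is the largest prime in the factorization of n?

979 = 11 · 89
89 is prime.
So 979 = 11 · 89; the largest prime factor is 89.

89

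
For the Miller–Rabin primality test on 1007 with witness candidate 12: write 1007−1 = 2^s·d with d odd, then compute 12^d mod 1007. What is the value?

1007 − 1 = 1006 = 2^1 · 503, so d = 503.
12^1 ≡ 12 (mod 1007)
12^2 ≡ 12^2 = 144 ≡ 144 (mod 1007)
12^4 ≡ 144^2 = 20736 ≡ 596 (mod 1007)
12^8 ≡ 596^2 = 355216 ≡ 752 (mod 1007)
12^16 ≡ 752^2 = 565504 ≡ 577 (mod 1007)
12^32 ≡ 577^2 = 332929 ≡ 619 (mod 1007)
12^64 ≡ 619^2 = 383161 ≡ 501 (mod 1007)
12^128 ≡ 501^2 = 251001 ≡ 258 (mod 1007)
12^256 ≡ 258^2 = 66564 ≡ 102 (mod 1007)
503 = 256 + 128 + 64 + 32 + 16 + 4 + 2 + 1 in binary powers of 2.
So 12^503 ≡ 102 · 258 · 501 · 619 · 577 · 596 · 144 · 12 ≡ 198 (mod 1007).
Squaring chain: 198; never reaches −1, so base 12 is a Miller–Rabin witness that 1007 is composite.

198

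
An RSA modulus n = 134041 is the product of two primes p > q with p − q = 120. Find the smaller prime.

311

Since p = q + 120, we have 134041 = q(q + 120), so q² + 120q − 134041 = 0.
Discriminant: 120² + 4·134041 = 14400 + 536164 = 550564; √550564 = 742.
q = (−120 + 742)/2 = 311, and p = q + 120 = 431.
Check: 311 · 431 = 134041.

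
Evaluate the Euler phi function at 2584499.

Factor: 2584499 = 109 · 131 · 181.
φ(2584499) = (109−1) · (131−1) · (181−1) = 108 · 130 · 180 = 2527200.

2527200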